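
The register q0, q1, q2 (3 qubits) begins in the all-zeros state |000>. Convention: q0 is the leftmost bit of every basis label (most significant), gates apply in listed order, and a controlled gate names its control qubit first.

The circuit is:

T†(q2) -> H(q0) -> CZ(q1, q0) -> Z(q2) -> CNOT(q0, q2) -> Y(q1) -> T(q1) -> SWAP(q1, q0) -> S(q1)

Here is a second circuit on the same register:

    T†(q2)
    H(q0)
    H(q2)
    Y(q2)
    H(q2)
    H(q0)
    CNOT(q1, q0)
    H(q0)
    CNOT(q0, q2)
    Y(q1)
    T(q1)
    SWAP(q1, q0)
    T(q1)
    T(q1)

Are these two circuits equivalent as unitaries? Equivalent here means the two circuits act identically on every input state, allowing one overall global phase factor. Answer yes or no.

No: there is an input state on which the two circuits produce genuinely different outputs (not merely differing by a phase).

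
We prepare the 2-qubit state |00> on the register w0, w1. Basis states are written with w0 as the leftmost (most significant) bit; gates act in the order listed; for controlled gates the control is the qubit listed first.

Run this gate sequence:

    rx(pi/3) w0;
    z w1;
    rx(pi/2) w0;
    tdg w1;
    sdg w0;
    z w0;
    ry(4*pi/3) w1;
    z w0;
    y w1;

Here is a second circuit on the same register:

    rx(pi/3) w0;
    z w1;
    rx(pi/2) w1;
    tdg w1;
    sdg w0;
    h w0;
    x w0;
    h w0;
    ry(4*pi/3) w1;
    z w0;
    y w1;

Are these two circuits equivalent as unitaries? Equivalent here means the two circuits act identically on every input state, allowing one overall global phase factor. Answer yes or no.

No: there is an input state on which the two circuits produce genuinely different outputs (not merely differing by a phase).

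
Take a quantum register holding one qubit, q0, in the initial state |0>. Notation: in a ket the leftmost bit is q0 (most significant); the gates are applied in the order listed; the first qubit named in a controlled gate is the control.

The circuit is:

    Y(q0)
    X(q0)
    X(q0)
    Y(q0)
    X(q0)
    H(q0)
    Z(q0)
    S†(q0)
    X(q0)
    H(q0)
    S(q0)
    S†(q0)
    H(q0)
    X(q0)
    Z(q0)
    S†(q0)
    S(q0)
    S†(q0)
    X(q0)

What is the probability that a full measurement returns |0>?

Outcome |0> occurs with probability 1/2. Key observation: gates 9-14 undo each other exactly, leaving only the rest of the circuit to track.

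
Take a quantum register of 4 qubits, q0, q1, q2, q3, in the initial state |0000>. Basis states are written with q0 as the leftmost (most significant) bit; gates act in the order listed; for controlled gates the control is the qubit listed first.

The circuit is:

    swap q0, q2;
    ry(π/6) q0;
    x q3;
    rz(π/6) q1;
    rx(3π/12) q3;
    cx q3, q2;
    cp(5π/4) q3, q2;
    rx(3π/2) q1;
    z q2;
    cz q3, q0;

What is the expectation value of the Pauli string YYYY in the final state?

The expectation value of YYYY is 1/4.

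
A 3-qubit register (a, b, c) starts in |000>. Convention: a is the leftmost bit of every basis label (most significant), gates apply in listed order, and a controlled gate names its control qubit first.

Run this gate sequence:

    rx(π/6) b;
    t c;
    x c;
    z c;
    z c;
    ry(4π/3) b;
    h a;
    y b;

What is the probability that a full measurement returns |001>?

A full measurement returns |001> with probability sqrt(3)/16 + 1/4.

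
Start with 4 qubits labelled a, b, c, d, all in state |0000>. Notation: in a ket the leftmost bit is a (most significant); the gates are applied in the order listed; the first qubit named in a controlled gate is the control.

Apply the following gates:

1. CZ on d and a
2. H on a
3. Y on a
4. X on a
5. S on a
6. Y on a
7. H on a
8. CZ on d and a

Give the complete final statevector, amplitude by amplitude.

The final amplitudes are -1/2 - I/2 on |0000>, 1/2 - I/2 on |1000>, and 0 on every other basis state.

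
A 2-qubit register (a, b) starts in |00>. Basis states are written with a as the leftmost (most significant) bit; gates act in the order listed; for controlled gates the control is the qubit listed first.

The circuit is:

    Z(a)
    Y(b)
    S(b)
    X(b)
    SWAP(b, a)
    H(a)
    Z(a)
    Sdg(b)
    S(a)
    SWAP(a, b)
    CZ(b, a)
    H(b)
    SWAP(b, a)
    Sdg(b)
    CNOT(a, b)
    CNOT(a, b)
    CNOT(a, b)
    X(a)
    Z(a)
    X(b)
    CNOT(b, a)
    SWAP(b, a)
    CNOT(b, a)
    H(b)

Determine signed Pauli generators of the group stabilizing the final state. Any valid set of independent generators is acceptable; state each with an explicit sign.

The stabilizer group can be generated by +YI, +IX, among other valid generating sets. Key observation: gates 16-17 undo each other exactly, leaving only the rest of the circuit to track.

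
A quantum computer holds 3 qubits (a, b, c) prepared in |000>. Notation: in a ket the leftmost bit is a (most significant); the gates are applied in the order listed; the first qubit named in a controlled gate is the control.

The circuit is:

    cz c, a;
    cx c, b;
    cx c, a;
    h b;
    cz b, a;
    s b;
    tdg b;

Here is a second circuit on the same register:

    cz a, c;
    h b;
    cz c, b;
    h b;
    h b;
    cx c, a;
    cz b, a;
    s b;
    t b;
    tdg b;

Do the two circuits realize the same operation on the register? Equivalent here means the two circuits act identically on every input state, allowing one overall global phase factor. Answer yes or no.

No: there is an input state on which the two circuits produce genuinely different outputs (not merely differing by a phase).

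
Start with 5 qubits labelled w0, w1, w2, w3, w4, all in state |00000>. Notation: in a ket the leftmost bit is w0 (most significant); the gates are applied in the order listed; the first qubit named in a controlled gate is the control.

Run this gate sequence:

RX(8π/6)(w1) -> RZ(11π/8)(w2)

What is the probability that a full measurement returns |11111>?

The probability of measuring |11111> is 0.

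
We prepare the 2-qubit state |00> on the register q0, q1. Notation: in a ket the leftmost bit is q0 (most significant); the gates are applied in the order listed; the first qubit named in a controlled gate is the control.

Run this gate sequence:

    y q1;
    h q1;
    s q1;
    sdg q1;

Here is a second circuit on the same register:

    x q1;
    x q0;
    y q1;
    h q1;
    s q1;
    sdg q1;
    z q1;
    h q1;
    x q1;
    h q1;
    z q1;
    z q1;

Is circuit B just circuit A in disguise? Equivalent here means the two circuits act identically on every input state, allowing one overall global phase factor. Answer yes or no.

No, they are not equivalent — no single phase factor reconciles the two unitaries.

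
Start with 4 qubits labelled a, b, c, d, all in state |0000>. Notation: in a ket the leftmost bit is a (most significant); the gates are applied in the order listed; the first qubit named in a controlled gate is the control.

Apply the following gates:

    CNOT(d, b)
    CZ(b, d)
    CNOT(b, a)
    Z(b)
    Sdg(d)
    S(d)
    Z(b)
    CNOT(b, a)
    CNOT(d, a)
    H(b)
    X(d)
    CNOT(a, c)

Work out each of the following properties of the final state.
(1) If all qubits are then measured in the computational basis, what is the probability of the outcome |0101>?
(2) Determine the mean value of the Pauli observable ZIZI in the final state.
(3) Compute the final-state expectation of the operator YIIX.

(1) The probability of measuring |0101> is 1/2. Key observation: the block from step 3 through step 8 cancels to the identity and can be dropped.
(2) The observable ZIZI averages to 1.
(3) In the final state, YIIX has expectation 0.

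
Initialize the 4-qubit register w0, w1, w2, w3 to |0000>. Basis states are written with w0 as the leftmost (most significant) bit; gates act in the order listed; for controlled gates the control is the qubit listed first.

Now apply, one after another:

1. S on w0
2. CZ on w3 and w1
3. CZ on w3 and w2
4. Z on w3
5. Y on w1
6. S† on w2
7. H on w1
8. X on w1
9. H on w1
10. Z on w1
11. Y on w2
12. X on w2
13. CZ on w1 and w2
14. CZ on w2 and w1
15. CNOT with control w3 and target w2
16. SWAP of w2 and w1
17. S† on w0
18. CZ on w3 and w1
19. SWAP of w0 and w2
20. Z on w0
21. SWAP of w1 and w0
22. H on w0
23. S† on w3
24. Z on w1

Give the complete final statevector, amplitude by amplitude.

The final amplitudes are -sqrt(2)/2 on |0100>, -sqrt(2)/2 on |1100>, and 0 on every other basis state. Key observation: steps 7-10 multiply out to the identity, so the circuit reduces to the remaining gates.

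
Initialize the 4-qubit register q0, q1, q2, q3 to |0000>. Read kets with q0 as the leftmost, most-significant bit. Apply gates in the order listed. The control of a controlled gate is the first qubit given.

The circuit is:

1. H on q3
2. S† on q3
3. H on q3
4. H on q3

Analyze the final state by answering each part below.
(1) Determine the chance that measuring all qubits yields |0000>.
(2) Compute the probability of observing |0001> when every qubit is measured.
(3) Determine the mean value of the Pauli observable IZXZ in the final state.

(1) The probability of measuring |0000> is 1/2. Key observation: the block from step 3 through step 4 cancels to the identity and can be dropped.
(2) The probability of measuring |0001> is 1/2.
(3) In the final state, IZXZ has expectation 0.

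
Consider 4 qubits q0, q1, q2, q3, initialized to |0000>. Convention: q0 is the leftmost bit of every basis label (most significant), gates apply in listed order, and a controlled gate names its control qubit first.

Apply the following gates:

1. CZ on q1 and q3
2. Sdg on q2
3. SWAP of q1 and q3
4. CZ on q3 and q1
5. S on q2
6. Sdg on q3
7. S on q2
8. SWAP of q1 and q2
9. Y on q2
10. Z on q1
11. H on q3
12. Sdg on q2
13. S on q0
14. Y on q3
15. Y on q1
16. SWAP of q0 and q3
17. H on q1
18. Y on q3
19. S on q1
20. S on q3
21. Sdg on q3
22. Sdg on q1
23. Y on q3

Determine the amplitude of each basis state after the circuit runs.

The final amplitudes are 1/2 on |0010>, -1/2 on |0110>, -1/2 on |1010>, 1/2 on |1110>, and 0 on every other basis state. Key observation: gates 18-23 undo each other exactly, leaving only the rest of the circuit to track.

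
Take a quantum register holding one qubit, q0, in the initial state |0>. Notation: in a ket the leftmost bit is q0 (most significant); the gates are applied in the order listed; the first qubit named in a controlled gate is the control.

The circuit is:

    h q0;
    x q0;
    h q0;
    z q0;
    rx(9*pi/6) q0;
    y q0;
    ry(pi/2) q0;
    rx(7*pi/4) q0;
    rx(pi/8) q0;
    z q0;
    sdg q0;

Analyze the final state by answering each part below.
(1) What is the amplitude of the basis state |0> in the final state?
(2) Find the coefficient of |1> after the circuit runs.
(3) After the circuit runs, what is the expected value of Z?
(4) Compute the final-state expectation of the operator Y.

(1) |0> carries amplitude -sqrt(1/2 - sqrt(2)/4)*cos(pi/16)/2 + sqrt(1/2 - sqrt(2)/4)*sin(pi/16)/2 + sqrt(sqrt(2)/4 + 1/2)*sin(pi/16)/2 + sqrt(sqrt(2)/4 + 1/2)*cos(pi/16)/2 - I*sqrt(sqrt(2)/4 + 1/2)*cos(pi/16)/2 - I*sqrt(sqrt(2)/4 + 1/2)*sin(pi/16)/2 - I*sqrt(1/2 - sqrt(2)/4)*sin(pi/16)/2 + I*sqrt(1/2 - sqrt(2)/4)*cos(pi/16)/2 in the final state. Key observation: steps 1-4 multiply out to the identity, so the circuit reduces to the remaining gates.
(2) |1> carries amplitude -sqrt(sqrt(2)/4 + 1/2)*cos(pi/16)/2 - sqrt(1/2 - sqrt(2)/4)*cos(pi/16)/2 - sqrt(1/2 - sqrt(2)/4)*sin(pi/16)/2 + sqrt(sqrt(2)/4 + 1/2)*sin(pi/16)/2 - I*sqrt(sqrt(2)/4 + 1/2)*sin(pi/16)/2 + I*sqrt(1/2 - sqrt(2)/4)*sin(pi/16)/2 + I*sqrt(1/2 - sqrt(2)/4)*cos(pi/16)/2 + I*sqrt(sqrt(2)/4 + 1/2)*cos(pi/16)/2 in the final state.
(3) The expectation value of Z is -2*sqrt(1/2 - sqrt(2)/4)*sqrt(sqrt(2)/4 + 1/2)*cos(pi/16)**2 + 2*sqrt(1/2 - sqrt(2)/4)*sqrt(sqrt(2)/4 + 1/2)*sin(pi/16)**2 + sqrt(2)*sin(pi/16)*cos(pi/16).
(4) In the final state, Y has expectation 0.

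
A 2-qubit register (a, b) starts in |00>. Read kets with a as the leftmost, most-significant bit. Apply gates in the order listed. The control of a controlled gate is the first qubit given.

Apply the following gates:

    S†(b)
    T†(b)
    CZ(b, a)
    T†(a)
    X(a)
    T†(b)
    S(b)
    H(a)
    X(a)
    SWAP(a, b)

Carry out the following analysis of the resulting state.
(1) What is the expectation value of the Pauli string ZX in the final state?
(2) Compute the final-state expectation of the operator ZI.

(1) The expectation value of ZX is -1.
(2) The expectation value of ZI is 1.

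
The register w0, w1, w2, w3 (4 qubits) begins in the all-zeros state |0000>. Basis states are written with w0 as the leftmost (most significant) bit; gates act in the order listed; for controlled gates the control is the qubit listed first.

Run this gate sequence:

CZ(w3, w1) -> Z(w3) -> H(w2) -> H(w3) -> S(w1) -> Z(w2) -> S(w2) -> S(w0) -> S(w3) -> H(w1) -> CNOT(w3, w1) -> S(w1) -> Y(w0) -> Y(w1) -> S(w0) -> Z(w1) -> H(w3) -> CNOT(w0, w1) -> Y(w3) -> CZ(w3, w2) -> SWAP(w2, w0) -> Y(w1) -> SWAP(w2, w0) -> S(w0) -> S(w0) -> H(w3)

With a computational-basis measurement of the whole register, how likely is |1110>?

A full measurement returns |1110> with probability 1/8.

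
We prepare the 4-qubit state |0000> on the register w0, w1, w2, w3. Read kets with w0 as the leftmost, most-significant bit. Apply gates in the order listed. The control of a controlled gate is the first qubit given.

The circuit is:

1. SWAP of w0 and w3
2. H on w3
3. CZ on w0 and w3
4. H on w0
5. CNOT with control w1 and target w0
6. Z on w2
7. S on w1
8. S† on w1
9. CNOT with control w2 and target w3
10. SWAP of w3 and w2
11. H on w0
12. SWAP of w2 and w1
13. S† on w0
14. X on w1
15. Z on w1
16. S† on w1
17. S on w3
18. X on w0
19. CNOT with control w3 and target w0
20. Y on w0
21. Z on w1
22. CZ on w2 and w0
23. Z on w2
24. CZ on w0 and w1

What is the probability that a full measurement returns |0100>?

Outcome |0100> occurs with probability 1/2.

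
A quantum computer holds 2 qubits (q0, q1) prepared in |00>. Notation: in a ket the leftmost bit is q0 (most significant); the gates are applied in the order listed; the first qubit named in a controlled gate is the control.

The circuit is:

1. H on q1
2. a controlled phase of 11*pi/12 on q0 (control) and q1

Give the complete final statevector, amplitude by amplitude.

After the circuit, the state carries amplitude sqrt(2)/2 on |00>, sqrt(2)/2 on |01>, 0 on |10>, 0 on |11>.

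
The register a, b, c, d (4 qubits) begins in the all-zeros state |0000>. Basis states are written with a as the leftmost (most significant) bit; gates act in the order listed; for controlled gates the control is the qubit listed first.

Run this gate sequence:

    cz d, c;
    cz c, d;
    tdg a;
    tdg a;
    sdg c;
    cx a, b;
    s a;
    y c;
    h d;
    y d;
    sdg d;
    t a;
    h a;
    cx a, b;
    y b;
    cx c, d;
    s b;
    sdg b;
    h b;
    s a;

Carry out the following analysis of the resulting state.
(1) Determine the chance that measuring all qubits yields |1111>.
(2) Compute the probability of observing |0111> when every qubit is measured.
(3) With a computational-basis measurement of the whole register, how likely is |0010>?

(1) Outcome |1111> occurs with probability 1/8.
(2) A full measurement returns |0111> with probability 1/8.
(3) Outcome |0010> occurs with probability 1/8.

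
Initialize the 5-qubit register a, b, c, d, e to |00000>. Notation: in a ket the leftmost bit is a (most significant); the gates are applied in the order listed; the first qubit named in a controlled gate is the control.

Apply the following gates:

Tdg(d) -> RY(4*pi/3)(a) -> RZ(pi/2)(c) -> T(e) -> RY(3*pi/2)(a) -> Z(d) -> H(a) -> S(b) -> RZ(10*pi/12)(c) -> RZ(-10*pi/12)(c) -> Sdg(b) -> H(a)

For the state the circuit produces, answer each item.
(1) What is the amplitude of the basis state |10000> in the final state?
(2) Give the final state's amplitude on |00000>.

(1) The final state's coefficient on |10000> equals (sqrt(2) + sqrt(6))*exp(3*I*pi/4)/4. Key observation: the block from step 7 through step 12 cancels to the identity and can be dropped.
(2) The amplitude on |00000> is (-sqrt(2) + sqrt(6))*exp(3*I*pi/4)/4.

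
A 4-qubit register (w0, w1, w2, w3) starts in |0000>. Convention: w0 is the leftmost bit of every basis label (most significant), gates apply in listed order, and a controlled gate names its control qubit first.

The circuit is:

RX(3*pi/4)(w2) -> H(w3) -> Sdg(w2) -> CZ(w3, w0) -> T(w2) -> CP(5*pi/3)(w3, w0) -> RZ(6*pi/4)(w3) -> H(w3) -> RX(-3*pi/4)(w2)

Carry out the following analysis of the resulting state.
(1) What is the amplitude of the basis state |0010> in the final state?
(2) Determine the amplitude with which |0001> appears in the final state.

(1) The final state's coefficient on |0010> equals sqrt(2)*(1 - exp(I*pi/4) - exp(3*I*pi/4) + I)/8.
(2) The amplitude on |0001> is -1/4 - I/4 - exp(I*pi/4)/4 - sqrt(2)*(1 + I)/8 - exp(3*I*pi/4)/4 + sqrt(2)*exp(3*I*pi/4)/8 + sqrt(2)*exp(I*pi/4)/8.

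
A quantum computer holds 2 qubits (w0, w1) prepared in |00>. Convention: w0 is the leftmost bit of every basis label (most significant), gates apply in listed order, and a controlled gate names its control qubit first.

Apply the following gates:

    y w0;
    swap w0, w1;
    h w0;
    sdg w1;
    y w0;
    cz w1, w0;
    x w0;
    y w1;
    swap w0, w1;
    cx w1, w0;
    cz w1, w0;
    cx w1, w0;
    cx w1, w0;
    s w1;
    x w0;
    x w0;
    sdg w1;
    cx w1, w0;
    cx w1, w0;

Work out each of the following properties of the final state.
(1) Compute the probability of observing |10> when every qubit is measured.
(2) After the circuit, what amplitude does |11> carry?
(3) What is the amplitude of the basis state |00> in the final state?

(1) Outcome |10> occurs with probability 0. Key observation: steps 12-19 multiply out to the identity, so the circuit reduces to the remaining gates.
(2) The amplitude on |11> is sqrt(2)/2.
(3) The amplitude on |00> is -sqrt(2)/2.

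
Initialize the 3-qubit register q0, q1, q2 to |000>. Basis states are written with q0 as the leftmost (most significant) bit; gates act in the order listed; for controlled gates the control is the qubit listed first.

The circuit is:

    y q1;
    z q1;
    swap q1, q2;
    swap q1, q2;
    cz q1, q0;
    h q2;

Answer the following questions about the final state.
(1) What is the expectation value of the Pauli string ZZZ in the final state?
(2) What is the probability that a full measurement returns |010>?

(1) The expectation value of ZZZ is 0. Key observation: steps 3-4 multiply out to the identity, so the circuit reduces to the remaining gates.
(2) The probability of measuring |010> is 1/2.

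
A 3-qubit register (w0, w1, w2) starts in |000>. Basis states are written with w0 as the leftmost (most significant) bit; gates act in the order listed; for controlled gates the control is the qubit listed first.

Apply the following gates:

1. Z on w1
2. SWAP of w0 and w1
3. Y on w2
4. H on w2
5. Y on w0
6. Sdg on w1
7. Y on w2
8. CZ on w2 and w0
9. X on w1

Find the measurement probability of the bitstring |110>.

The probability of measuring |110> is 1/2.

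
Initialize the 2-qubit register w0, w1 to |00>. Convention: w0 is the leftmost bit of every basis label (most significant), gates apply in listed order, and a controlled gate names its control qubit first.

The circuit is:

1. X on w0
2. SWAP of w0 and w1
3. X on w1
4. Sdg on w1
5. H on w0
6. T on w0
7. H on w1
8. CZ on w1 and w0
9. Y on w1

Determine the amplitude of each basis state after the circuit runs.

After the circuit, the state carries amplitude -I/2 on |00>, I/2 on |01>, exp(3*I*pi/4)/2 on |10>, exp(3*I*pi/4)/2 on |11>.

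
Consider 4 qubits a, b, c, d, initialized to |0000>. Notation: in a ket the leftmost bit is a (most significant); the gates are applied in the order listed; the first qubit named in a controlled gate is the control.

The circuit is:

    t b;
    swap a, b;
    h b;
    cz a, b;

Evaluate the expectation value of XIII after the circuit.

The observable XIII averages to 0.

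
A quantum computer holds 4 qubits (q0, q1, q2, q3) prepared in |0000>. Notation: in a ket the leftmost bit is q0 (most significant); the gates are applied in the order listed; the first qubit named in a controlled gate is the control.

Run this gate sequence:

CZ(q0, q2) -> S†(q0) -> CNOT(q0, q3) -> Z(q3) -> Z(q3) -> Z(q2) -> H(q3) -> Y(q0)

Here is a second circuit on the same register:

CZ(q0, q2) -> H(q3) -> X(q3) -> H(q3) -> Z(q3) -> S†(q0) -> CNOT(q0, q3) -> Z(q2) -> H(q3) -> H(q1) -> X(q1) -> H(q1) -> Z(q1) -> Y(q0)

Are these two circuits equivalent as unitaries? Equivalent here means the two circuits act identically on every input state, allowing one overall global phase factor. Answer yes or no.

Yes, they are equivalent — the unitaries differ by at most a global phase.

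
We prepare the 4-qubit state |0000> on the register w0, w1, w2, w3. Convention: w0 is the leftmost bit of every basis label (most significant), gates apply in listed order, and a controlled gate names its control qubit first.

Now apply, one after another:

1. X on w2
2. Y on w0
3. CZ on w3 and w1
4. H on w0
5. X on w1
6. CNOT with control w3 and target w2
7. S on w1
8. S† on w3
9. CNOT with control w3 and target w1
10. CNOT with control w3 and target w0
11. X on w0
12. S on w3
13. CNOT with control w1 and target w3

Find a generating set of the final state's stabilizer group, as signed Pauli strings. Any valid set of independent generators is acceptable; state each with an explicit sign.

One valid set of independent stabilizer generators is -XIII, -IZII, -IIZI, -IIIZ (any independent generating set of the same group is equally correct).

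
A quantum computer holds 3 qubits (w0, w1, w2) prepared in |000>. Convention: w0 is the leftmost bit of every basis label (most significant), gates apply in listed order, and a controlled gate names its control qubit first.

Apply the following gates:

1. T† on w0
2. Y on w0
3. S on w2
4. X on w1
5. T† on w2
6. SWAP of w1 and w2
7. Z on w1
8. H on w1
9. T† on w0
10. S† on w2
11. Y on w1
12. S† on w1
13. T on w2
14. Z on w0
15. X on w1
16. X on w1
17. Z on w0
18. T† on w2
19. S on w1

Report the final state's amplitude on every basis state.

After the circuit, the state carries amplitude -sqrt(2)*exp(I*pi/4)/2 on |101>, sqrt(2)*exp(I*pi/4)/2 on |111>, and 0 on every other basis state.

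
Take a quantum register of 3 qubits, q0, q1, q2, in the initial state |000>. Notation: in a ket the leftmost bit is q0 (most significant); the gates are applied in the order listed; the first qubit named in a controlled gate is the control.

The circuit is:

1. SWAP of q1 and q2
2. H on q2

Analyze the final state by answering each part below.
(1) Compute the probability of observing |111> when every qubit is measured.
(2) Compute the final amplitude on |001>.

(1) A full measurement returns |111> with probability 0.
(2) |001> carries amplitude sqrt(2)/2 in the final state.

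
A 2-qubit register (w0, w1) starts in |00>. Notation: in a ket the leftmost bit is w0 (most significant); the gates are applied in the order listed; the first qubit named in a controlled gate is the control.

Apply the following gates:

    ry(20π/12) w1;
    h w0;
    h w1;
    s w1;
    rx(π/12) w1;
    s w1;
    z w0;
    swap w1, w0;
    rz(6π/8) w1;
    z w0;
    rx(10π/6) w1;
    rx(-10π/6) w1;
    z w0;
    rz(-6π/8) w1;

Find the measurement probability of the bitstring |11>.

Outcome |11> occurs with probability sqrt(2)/8 + 1/4.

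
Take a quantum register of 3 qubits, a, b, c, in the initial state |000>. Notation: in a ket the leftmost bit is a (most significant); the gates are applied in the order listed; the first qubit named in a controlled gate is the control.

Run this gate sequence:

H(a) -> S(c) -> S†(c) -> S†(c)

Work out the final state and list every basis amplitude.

The final amplitudes are sqrt(2)/2 on |000>, sqrt(2)/2 on |100>, and 0 on every other basis state. Key observation: steps 2-3 multiply out to the identity, so the circuit reduces to the remaining gates.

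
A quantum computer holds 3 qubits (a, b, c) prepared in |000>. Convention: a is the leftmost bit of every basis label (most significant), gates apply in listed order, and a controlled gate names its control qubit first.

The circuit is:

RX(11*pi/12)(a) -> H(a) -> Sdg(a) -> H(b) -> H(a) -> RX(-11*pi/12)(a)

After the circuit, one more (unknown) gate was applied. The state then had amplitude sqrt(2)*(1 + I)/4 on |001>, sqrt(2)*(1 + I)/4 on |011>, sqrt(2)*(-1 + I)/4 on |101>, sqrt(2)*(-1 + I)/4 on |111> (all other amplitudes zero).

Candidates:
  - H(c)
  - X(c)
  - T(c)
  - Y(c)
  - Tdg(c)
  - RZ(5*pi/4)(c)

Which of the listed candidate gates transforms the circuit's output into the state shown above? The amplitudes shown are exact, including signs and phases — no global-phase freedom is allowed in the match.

The applied gate was Y(c).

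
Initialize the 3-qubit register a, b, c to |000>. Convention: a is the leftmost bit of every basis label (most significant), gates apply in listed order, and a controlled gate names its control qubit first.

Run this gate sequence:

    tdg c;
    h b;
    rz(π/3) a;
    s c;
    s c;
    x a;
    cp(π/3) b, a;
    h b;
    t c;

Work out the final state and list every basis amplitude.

The final amplitudes are sqrt(3)/2 on |100>, (-1 + exp(I*pi/3))*exp(5*I*pi/6)/2 on |110>, and 0 on every other basis state.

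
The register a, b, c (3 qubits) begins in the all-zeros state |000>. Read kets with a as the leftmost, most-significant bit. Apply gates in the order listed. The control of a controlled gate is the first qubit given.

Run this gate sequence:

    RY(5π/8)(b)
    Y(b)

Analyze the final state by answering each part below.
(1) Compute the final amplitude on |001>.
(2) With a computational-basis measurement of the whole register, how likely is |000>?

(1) The final state's coefficient on |001> equals 0.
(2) The probability of measuring |000> is sin(5*pi/16)**2.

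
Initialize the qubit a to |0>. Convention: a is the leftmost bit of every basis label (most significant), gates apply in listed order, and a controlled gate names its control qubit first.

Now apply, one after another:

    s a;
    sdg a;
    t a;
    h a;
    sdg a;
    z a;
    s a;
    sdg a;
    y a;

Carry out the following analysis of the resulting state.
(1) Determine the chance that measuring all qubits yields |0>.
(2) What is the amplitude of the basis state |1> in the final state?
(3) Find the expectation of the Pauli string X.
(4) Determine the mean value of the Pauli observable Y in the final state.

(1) A full measurement returns |0> with probability 1/2. Key observation: gates 1-2 undo each other exactly, leaving only the rest of the circuit to track.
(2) The final state's coefficient on |1> equals sqrt(2)*I/2.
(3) The observable X averages to 0.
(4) The expectation value of Y is 1.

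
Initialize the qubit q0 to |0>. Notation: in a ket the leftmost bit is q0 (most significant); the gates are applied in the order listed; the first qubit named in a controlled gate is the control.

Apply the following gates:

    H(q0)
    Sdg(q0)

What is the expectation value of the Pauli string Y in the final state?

In the final state, Y has expectation -1.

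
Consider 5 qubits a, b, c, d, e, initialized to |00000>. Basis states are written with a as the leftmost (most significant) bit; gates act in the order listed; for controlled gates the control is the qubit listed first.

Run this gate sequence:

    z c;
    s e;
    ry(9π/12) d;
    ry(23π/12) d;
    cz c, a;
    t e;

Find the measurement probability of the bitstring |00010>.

A full measurement returns |00010> with probability 3/4.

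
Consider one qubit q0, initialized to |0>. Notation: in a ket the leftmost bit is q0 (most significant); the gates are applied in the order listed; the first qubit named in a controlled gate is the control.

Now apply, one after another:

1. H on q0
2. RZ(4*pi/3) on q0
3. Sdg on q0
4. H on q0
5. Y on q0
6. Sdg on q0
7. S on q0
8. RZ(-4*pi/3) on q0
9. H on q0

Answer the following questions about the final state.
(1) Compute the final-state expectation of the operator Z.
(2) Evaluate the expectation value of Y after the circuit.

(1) The observable Z averages to sqrt(3)/4.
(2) The expectation value of Y is -1/4.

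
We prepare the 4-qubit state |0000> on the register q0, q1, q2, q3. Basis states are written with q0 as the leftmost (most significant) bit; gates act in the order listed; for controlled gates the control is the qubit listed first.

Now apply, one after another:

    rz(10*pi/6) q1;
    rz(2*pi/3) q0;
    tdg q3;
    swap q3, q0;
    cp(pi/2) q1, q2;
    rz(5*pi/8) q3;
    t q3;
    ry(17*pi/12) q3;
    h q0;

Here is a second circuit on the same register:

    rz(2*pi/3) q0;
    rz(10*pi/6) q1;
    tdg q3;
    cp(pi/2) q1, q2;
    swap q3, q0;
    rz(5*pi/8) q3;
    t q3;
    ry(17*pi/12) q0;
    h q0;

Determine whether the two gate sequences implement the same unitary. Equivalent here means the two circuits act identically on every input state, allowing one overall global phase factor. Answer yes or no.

No: there is an input state on which the two circuits produce genuinely different outputs (not merely differing by a phase).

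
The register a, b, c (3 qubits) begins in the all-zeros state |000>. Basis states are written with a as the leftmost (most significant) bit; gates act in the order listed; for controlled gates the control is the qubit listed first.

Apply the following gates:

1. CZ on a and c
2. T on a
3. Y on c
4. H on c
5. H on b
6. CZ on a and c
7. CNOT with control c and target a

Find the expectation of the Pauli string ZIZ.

In the final state, ZIZ has expectation 1.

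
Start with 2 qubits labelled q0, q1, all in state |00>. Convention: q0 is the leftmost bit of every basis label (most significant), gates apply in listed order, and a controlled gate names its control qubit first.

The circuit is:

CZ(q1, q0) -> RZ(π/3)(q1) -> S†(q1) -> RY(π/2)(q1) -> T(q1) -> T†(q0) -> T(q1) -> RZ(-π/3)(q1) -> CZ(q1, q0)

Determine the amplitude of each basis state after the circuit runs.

The resulting statevector has amplitude sqrt(2)/2 on |00>, sqrt(2)*exp(I*pi/6)/2 on |01>, 0 on |10>, 0 on |11>.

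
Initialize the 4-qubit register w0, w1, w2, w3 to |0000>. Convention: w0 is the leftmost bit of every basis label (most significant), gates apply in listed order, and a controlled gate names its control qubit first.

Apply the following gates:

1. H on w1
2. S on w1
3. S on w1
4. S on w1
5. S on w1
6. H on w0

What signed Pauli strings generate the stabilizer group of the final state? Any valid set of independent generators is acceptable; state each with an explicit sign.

The final state is stabilized by the group generated by +XIII, +IXII, +IIZI, +IIIZ; other independent generating sets are equally valid.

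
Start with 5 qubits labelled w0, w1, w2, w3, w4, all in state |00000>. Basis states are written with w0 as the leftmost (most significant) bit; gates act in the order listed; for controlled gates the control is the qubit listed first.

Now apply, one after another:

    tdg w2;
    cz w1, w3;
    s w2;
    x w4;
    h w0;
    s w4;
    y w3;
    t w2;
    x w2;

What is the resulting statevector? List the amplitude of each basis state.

The resulting statevector has amplitude -sqrt(2)/2 on |00111>, -sqrt(2)/2 on |10111>, and 0 on every other basis state.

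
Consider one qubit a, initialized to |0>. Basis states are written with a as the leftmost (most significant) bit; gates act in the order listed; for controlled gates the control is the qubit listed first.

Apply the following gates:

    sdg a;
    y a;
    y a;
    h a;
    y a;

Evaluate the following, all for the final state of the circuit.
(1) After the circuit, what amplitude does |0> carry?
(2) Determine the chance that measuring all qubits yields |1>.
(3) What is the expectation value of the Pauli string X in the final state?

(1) The amplitude on |0> is -sqrt(2)*I/2.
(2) A full measurement returns |1> with probability 1/2.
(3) The expectation value of X is -1.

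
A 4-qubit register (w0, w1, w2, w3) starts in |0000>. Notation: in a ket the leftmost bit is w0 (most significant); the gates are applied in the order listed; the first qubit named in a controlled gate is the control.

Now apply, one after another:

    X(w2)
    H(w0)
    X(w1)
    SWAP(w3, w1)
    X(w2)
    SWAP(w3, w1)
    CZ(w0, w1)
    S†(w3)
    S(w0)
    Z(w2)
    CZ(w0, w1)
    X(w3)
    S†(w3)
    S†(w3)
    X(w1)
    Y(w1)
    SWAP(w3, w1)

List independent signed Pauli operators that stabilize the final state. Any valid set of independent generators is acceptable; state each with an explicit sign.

The stabilizer group can be generated by +YIII, -IZII, +IIZI, -IIIZ, among other valid generating sets.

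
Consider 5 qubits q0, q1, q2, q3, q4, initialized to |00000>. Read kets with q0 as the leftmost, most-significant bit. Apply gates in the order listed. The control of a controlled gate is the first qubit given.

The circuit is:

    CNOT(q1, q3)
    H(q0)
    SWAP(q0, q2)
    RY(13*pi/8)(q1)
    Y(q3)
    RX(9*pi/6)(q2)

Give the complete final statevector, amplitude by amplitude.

The resulting statevector has amplitude (-1 + I)*cos(3*pi/16)/2 on |00010>, (-1 + I)*cos(3*pi/16)/2 on |00110>, (1 - I)*sin(3*pi/16)/2 on |01010>, (1 - I)*sin(3*pi/16)/2 on |01110>, and 0 on every other basis state.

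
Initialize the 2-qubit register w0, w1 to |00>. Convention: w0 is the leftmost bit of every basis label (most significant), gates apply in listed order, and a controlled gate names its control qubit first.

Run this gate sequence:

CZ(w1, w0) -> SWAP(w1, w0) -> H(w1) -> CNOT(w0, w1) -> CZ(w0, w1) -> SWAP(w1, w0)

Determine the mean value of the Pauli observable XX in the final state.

The expectation value of XX is 0.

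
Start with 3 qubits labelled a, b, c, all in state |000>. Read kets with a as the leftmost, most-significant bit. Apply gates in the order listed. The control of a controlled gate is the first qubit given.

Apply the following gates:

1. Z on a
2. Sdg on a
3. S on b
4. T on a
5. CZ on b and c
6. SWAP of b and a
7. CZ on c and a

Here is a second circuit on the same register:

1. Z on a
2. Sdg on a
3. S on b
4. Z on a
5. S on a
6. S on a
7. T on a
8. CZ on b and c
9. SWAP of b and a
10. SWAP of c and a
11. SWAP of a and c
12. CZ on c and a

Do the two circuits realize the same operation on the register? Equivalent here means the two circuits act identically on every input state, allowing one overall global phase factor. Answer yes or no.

Yes — the two circuits implement the same unitary up to a global phase.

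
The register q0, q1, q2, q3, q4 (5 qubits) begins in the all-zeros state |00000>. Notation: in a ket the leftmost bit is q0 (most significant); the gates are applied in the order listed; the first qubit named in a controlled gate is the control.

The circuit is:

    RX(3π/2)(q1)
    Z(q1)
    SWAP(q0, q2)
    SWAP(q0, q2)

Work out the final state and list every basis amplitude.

After the circuit, the state carries amplitude -sqrt(2)/2 on |00000>, sqrt(2)*I/2 on |01000>, and 0 on every other basis state. Key observation: the block from step 3 through step 4 cancels to the identity and can be dropped.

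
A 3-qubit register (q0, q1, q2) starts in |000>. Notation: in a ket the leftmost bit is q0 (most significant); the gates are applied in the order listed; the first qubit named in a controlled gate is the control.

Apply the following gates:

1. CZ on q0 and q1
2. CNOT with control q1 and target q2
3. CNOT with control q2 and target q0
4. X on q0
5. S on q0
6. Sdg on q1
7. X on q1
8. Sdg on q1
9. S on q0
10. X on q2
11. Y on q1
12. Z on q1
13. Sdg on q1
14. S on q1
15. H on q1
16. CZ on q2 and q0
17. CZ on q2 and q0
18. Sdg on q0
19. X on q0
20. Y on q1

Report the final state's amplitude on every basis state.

The final amplitudes are -sqrt(2)/2 on |001>, sqrt(2)/2 on |011>, and 0 on every other basis state. Key observation: steps 16-17 multiply out to the identity, so the circuit reduces to the remaining gates.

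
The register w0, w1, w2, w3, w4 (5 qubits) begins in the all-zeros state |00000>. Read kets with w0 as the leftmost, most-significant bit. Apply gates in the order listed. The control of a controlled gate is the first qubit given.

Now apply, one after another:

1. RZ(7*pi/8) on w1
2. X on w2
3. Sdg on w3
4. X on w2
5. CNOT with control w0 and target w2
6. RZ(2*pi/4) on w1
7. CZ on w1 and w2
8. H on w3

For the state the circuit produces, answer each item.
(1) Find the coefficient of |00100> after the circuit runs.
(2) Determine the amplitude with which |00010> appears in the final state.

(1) |00100> carries amplitude 0 in the final state.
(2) The amplitude on |00010> is -sqrt(2)*exp(5*I*pi/16)/2.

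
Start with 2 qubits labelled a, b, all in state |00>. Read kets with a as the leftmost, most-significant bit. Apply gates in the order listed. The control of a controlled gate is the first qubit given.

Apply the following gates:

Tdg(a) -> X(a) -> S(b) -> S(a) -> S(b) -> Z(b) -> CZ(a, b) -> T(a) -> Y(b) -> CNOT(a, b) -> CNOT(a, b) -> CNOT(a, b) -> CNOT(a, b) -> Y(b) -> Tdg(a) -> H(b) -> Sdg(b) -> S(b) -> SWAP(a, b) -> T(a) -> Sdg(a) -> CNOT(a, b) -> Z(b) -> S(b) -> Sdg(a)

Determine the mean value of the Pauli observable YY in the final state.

In the final state, YY has expectation sqrt(2)/2.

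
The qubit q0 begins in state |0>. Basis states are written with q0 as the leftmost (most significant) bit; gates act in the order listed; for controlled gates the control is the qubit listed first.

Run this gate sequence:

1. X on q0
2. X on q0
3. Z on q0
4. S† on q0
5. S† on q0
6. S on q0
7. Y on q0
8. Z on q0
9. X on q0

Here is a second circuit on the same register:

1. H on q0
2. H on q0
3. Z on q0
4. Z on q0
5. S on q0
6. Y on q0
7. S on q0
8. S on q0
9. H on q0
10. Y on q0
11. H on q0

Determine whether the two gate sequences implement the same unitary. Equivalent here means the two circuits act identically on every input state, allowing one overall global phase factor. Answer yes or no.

No: there is an input state on which the two circuits produce genuinely different outputs (not merely differing by a phase).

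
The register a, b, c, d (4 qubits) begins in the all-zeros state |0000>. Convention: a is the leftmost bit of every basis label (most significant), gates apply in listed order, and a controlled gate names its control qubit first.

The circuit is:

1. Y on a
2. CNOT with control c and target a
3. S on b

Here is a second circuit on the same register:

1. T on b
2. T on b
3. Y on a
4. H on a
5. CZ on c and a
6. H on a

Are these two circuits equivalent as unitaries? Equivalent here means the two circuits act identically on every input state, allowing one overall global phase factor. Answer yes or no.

Yes, they are equivalent — the unitaries differ by at most a global phase.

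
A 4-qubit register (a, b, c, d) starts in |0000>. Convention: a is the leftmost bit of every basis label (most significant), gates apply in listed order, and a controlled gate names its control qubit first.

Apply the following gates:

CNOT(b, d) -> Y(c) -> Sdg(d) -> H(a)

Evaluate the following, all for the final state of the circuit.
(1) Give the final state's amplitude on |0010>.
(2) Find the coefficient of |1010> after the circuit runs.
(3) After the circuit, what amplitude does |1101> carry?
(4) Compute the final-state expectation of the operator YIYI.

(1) |0010> carries amplitude sqrt(2)*I/2 in the final state.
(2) |1010> carries amplitude sqrt(2)*I/2 in the final state.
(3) The final state's coefficient on |1101> equals 0.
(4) The expectation value of YIYI is 0.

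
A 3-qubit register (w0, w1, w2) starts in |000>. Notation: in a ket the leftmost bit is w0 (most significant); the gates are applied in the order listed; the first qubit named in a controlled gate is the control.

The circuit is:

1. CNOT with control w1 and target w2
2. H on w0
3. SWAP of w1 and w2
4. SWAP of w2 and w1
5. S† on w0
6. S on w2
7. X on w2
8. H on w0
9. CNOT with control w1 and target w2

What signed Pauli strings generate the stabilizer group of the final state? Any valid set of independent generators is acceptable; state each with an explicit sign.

One valid set of independent stabilizer generators is +YII, +IZI, -IIZ (any independent generating set of the same group is equally correct).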